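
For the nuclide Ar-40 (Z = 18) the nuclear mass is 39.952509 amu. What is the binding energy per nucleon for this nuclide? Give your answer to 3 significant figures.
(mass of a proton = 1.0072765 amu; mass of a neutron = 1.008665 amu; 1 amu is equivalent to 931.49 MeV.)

Z = 18, so N = A − Z = 40 − 18 = 22.
Total constituent mass: 18 × 1.0072765 + 22 × 1.008665 = 40.3216070 amu
Δm = 40.3216070 − 39.952509 = 0.3690980 amu
E_B = 0.3690980 × 931.49 = 343.811 MeV
BE/A = 343.811 MeV / 40 = 8.595 MeV/nucleon

8.60 MeV/nucleon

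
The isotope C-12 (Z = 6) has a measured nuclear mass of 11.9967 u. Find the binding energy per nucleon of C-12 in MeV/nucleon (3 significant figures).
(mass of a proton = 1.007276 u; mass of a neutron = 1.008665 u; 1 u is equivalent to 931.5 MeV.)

With 6 protons and 6 neutrons (A = 12):
Total constituent mass: 6 × 1.007276 + 6 × 1.008665 = 12.095646 u
Mass defect Δm = 12.095646 − 11.9967 = 0.098946 u
E_B = 0.098946 × 931.5 = 92.1682 MeV
Per nucleon: 92.1682 / 12 = 7.681 MeV

7.68 MeV/nucleon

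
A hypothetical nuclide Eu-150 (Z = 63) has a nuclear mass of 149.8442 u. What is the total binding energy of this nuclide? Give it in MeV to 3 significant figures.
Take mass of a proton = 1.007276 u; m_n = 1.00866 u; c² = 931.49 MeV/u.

With 63 protons and 87 neutrons (A = 150):
Total constituent mass: 63 × 1.007276 + 87 × 1.00866 = 151.211808 u
The mass defect is 151.211808 − 149.8442 = 1.367608 u.
Binding energy = Δm·c² = 1.367608 × 931.49 MeV/u = 1273.91 MeV

1270 MeV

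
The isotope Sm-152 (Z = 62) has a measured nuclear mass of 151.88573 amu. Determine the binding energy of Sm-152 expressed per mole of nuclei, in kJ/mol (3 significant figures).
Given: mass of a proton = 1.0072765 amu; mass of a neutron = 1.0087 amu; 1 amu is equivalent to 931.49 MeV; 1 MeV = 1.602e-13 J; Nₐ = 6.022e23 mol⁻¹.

Z = 62, so N = A − Z = 152 − 62 = 90.
Mass of separated nucleons = 62(1.0072765) + 90(1.0087) = 62.4511430 + 90.7830 = 153.2341430 amu
Mass defect Δm = 153.2341430 − 151.88573 = 1.3484130 amu
Binding energy = Δm·c² = 1.3484130 × 931.49 MeV/amu = 1256.03 MeV
Per nucleus in joules: 1256.03 MeV × 1.602e-13 J/MeV = 2.0122e-10 J
Per mole: 2.0122e-10 J × 6.022e23 mol⁻¹ = 1.2117e+14 J/mol

1.21e+11 kJ/mol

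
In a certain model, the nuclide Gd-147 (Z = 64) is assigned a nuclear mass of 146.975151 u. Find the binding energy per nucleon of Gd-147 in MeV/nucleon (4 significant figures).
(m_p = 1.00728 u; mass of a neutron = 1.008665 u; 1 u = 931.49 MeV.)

With 64 protons and 83 neutrons (A = 147):
Σm = 64·m_p + 83·m_n = 64.46592 + 83.719195 = 148.185115 u
Mass defect Δm = 148.185115 − 146.975151 = 1.209964 u
E_B = 1.209964 × 931.49 = 1127.07 MeV
BE/A = 1127.07 MeV / 147 = 7.667 MeV/nucleon

7.667 MeV/nucleon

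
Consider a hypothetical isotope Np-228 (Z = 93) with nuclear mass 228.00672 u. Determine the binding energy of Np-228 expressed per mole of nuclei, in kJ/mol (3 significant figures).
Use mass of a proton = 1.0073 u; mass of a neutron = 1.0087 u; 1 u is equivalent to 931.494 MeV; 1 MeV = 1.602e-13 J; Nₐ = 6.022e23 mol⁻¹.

Total constituent mass: 93 × 1.0073 + 135 × 1.0087 = 229.8534 u
Mass defect Δm = 229.8534 − 228.00672 = 1.84668 u
Binding energy = Δm·c² = 1.84668 × 931.494 MeV/u = 1720.17 MeV
Per nucleus in joules: 1720.17 MeV × 1.602e-13 J/MeV = 2.7557e-10 J
Per mole: 2.7557e-10 J × 6.022e23 mol⁻¹ = 1.6595e+14 J/mol

1.66e+11 kJ/mol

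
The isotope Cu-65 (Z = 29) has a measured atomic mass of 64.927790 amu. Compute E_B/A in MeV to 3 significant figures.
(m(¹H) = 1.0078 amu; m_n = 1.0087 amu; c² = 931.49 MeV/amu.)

Σm = 29·m(¹H) + 36·m_n = 29.2262 + 36.3132 = 65.5394 amu
Mass defect Δm = 65.5394 − 64.927790 = 0.611610 amu
Binding energy = Δm·c² = 0.611610 × 931.49 MeV/amu = 569.7086 MeV
Per nucleon: 569.7086 / 65 = 8.7647 MeV

8.76 MeV/nucleon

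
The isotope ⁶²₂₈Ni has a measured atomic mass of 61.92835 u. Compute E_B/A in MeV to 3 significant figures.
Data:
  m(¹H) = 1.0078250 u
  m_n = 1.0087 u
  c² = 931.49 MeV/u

8.81 MeV/nucleon

The nucleus contains 28 protons and 62 − 28 = 34 neutrons.
Mass of separated nucleons = 28(1.0078250) + 34(1.0087) = 28.2191000 + 34.2958 = 62.5149000 u
Mass defect Δm = 62.5149000 − 61.92835 = 0.5865500 u
E_B = 0.5865500 × 931.49 = 546.365 MeV
Per nucleon: 546.365 / 62 = 8.812 MeV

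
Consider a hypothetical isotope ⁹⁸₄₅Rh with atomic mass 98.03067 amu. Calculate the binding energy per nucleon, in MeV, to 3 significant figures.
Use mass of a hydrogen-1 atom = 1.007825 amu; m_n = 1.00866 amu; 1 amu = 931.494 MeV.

Total constituent mass: 45 × 1.007825 + 53 × 1.00866 = 98.811105 amu
Mass defect Δm = 98.811105 − 98.03067 = 0.780435 amu
E_B = 0.780435 × 931.494 = 726.971 MeV
BE/A = 726.971 MeV / 98 = 7.418 MeV/nucleon

7.42 MeV/nucleon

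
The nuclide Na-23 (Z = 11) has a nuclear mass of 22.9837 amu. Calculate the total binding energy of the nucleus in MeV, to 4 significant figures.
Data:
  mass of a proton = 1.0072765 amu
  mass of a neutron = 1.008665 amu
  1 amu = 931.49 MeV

Z = 11, so N = A − Z = 23 − 11 = 12.
Total constituent mass: 11 × 1.0072765 + 12 × 1.008665 = 23.1840215 amu
Δm = 23.1840215 − 22.9837 = 0.2003215 amu
Binding energy = Δm·c² = 0.2003215 × 931.49 MeV/amu = 186.597 MeV

186.6 MeV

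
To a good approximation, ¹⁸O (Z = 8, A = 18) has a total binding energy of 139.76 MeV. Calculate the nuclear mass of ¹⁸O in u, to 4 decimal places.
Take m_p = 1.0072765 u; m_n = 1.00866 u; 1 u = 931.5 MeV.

Mass defect = 139.76 MeV / (931.5 MeV/u) = 0.150038 u
Constituent mass = 8(1.0072765) + 10(1.00866) = 18.1448120 u
Nuclear mass = 18.1448120 − 0.150038 = 17.9947740 u ≈ 17.9948 u (to 4 decimal places)

17.9948 u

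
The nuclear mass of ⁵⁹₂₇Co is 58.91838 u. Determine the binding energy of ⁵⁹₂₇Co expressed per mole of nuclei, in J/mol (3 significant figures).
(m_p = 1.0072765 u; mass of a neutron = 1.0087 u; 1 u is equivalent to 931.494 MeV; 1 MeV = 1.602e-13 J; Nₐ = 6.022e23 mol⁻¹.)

Total constituent mass: 27 × 1.0072765 + 32 × 1.0087 = 59.4748655 u
Δm = 59.4748655 − 58.91838 = 0.5564855 u
Binding energy = Δm·c² = 0.5564855 × 931.494 MeV/u = 518.363 MeV
Per nucleus in joules: 518.363 MeV × 1.602e-13 J/MeV = 8.3042e-11 J
Per mole: 8.3042e-11 J × 6.022e23 mol⁻¹ = 5.0008e+13 J/mol

5.00e+13 J/mol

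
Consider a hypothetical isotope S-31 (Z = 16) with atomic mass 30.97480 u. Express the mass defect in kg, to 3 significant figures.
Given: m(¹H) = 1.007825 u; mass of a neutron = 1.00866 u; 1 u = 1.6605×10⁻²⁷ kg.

4.65e-28 kg

Mass of separated nucleons = 16(1.007825) + 15(1.00866) = 16.125200 + 15.12990 = 31.255100 u
Mass defect Δm = 31.255100 − 30.97480 = 0.280300 u
In SI units: 0.280300 u × 1.6605×10⁻²⁷ kg/u = 4.6544e-28 kg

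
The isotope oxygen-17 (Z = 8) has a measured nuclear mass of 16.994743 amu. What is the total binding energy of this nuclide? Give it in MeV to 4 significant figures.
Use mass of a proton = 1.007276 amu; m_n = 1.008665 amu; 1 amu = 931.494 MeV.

131.8 MeV

With 8 protons and 9 neutrons (A = 17):
Total constituent mass: 8 × 1.007276 + 9 × 1.008665 = 17.136193 amu
The mass defect is 17.136193 − 16.994743 = 0.141450 amu.
Converting to energy: 0.141450 amu × 931.494 MeV/amu = 131.760 MeV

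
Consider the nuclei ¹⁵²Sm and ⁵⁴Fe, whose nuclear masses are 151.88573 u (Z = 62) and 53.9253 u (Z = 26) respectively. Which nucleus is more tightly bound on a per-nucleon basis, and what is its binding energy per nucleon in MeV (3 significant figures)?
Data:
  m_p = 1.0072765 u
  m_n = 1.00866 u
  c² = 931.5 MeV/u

⁵⁴Fe; 8.73 MeV/nucleon

¹⁵²Sm: Σm = 62(1.0072765) + 90(1.00866) = 153.2305430 u; Δm = 1.3448130 u; E_B = 1252.7 MeV; E_B/A = 8.241 MeV
⁵⁴Fe: Σm = 26(1.0072765) + 28(1.00866) = 54.4316690 u; Δm = 0.5063690 u; E_B = 471.683 MeV; E_B/A = 8.7349 MeV
⁵⁴Fe has the higher binding energy per nucleon, so it is the more tightly bound nucleus.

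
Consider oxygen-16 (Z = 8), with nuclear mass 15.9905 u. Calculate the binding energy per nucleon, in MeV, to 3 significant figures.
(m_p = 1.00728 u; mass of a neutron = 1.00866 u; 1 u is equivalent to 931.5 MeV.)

The nucleus contains 8 protons and 16 − 8 = 8 neutrons.
Σm = 8·m_p + 8·m_n = 8.05824 + 8.06928 = 16.12752 u
Δm = 16.12752 − 15.9905 = 0.13702 u
E_B = 0.13702 × 931.5 = 127.634 MeV
Dividing by A = 16 gives 7.977 MeV per nucleon.

7.98 MeV/nucleon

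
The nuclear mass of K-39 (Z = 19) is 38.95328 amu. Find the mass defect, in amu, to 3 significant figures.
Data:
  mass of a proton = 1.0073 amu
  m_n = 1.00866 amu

Σm = 19·m_p + 20·m_n = 19.1387 + 20.17320 = 39.31190 amu
The mass defect is 39.31190 − 38.95328 = 0.35862 amu.

0.359 amu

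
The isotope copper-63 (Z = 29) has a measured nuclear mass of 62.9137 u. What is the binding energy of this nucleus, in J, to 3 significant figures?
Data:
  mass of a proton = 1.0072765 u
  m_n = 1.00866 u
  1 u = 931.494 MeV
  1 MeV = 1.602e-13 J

8.83e-11 J

Z = 29, so N = A − Z = 63 − 29 = 34.
Mass of separated nucleons = 29(1.0072765) + 34(1.00866) = 29.2110185 + 34.29444 = 63.5054585 u
Δm = 63.5054585 − 62.9137 = 0.5917585 u
Binding energy = Δm·c² = 0.5917585 × 931.494 MeV/u = 551.219 MeV
In joules: 551.219 MeV × 1.602e-13 J/MeV = 8.8305e-11 J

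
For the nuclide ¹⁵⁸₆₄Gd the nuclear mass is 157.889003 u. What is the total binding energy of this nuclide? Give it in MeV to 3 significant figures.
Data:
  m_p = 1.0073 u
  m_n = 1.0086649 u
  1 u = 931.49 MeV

1300 MeV

Mass of separated nucleons = 64(1.0073) + 94(1.0086649) = 64.4672 + 94.8145006 = 159.2817006 u
Mass defect Δm = 159.2817006 − 157.889003 = 1.3926976 u
Converting to energy: 1.3926976 u × 931.49 MeV/u = 1297.28 MeV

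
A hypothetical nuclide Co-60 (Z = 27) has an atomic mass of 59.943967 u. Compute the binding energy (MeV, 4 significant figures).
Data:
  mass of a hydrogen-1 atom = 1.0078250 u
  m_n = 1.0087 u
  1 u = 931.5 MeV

516.4 MeV

With 27 protons and 33 neutrons (A = 60):
Total constituent mass: 27 × 1.0078250 + 33 × 1.0087 = 60.4983750 u
Δm = 60.4983750 − 59.943967 = 0.5544080 u
E_B = 0.5544080 × 931.5 = 516.431 MeV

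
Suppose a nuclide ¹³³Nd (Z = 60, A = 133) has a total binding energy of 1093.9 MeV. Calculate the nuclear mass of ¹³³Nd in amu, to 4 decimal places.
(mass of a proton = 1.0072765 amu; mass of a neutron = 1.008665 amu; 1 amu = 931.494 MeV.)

Mass defect = 1093.9 MeV / (931.494 MeV/amu) = 1.174350 amu
Constituent mass = 60(1.0072765) + 73(1.008665) = 134.0691350 amu
Nuclear mass = 134.0691350 − 1.174350 = 132.8947850 amu ≈ 132.8948 amu (to 4 decimal places)

132.8948 amu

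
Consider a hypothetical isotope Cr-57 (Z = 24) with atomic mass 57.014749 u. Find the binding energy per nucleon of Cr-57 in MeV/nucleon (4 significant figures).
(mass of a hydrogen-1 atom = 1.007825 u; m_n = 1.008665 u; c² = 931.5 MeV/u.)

7.501 MeV/nucleon

Total constituent mass: 24 × 1.007825 + 33 × 1.008665 = 57.473745 u
Δm = 57.473745 − 57.014749 = 0.458996 u
E_B = 0.458996 × 931.5 = 427.555 MeV
BE/A = 427.555 MeV / 57 = 7.501 MeV/nucleon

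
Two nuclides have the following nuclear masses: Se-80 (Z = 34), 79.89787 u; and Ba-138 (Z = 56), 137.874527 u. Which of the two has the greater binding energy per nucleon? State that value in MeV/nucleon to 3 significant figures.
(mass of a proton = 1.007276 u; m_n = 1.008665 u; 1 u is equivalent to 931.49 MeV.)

Se-80: Σm = 34(1.007276) + 46(1.008665) = 80.645974 u; Δm = 0.748104 u; E_B = 696.85 MeV; E_B/A = 8.711 MeV
Ba-138: Σm = 56(1.007276) + 82(1.008665) = 139.117986 u; Δm = 1.243459 u; E_B = 1158.3 MeV; E_B/A = 8.393 MeV
Se-80 has the higher binding energy per nucleon, so it is the more tightly bound nucleus.

Se-80; 8.71 MeV/nucleon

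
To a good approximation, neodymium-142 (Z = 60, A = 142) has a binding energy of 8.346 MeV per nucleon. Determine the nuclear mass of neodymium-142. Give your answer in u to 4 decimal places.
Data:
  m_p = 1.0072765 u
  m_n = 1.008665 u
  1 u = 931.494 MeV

141.8748 u

Total binding energy = 142 × 8.346 = 1185.132 MeV
Mass defect = 1185.132 MeV / (931.494 MeV/u) = 1.272292 u
Constituent mass = 60(1.0072765) + 82(1.008665) = 143.1471200 u
Nuclear mass = 143.1471200 − 1.272292 = 141.8748280 u ≈ 141.8748 u (to 4 decimal places)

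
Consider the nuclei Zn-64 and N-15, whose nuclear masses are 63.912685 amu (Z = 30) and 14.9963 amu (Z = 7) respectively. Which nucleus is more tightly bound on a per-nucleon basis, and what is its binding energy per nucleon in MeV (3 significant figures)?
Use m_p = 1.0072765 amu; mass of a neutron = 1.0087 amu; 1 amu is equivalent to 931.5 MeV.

Zn-64: Σm = 30(1.0072765) + 34(1.0087) = 64.5140950 amu; Δm = 0.6014100 amu; E_B = 560.21 MeV; E_B/A = 8.753 MeV
N-15: Σm = 7(1.0072765) + 8(1.0087) = 15.1205355 amu; Δm = 0.1242355 amu; E_B = 115.73 MeV; E_B/A = 7.715 MeV
Zn-64 has the higher binding energy per nucleon, so it is the more tightly bound nucleus.

Zn-64; 8.75 MeV/nucleon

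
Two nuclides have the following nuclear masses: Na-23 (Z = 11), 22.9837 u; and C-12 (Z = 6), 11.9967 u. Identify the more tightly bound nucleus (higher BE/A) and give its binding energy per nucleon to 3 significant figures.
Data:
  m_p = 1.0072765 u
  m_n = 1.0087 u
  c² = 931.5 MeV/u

Na-23: Σm = 11(1.0072765) + 12(1.0087) = 23.1844415 u; Δm = 0.2007415 u; E_B = 186.99 MeV; E_B/A = 8.130 MeV
C-12: Σm = 6(1.0072765) + 6(1.0087) = 12.0958590 u; Δm = 0.0991590 u; E_B = 92.367 MeV; E_B/A = 7.697 MeV
Na-23 has the higher binding energy per nucleon, so it is the more tightly bound nucleus.

Na-23; 8.13 MeV/nucleon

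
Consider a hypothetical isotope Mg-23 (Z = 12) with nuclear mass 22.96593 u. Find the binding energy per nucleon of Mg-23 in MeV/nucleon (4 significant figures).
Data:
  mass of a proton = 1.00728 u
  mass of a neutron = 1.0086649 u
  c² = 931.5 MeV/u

The nucleus contains 12 protons and 23 − 12 = 11 neutrons.
Mass of separated nucleons = 12(1.00728) + 11(1.0086649) = 12.08736 + 11.0953139 = 23.1826739 u
Mass defect Δm = 23.1826739 − 22.96593 = 0.2167439 u
E_B = 0.2167439 × 931.5 = 201.897 MeV
Per nucleon: 201.897 / 23 = 8.778 MeV

8.778 MeV/nucleon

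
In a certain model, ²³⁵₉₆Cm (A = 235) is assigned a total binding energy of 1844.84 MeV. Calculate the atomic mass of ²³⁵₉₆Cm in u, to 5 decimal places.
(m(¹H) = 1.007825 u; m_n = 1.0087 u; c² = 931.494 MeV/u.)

234.97998 u

Mass defect = 1844.84 MeV / (931.494 MeV/u) = 1.9805173 u
Constituent mass = 96(1.007825) + 139(1.0087) = 236.960500 u
Atomic mass = 236.960500 − 1.9805173 = 234.9799827 u ≈ 234.97998 u (to 5 decimal places)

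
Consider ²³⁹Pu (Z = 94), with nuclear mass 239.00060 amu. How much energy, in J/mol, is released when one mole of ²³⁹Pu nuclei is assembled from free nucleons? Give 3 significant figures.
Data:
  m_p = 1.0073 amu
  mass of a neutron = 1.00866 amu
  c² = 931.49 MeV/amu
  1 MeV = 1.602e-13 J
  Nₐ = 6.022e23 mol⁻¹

Mass of separated nucleons = 94(1.0073) + 145(1.00866) = 94.6862 + 146.25570 = 240.94190 amu
Δm = 240.94190 − 239.00060 = 1.94130 amu
Binding energy = Δm·c² = 1.94130 × 931.49 MeV/amu = 1808.30 MeV
Per nucleus in joules: 1808.30 MeV × 1.602e-13 J/MeV = 2.8969e-10 J
Per mole: 2.8969e-10 J × 6.022e23 mol⁻¹ = 1.7445e+14 J/mol

1.74e+14 J/mol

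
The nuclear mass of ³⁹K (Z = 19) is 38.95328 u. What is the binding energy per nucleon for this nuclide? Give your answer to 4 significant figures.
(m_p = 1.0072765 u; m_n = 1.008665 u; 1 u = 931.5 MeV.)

8.557 MeV/nucleon

Mass of separated nucleons = 19(1.0072765) + 20(1.008665) = 19.1382535 + 20.173300 = 39.3115535 u
Mass defect Δm = 39.3115535 − 38.95328 = 0.3582735 u
E_B = 0.3582735 × 931.5 = 333.732 MeV
Dividing by A = 39 gives 8.557 MeV per nucleon.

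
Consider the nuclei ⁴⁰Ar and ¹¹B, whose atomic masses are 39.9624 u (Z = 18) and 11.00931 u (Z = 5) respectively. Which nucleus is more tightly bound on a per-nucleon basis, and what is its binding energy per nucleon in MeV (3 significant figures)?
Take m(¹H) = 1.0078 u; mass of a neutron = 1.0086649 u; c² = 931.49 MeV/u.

⁴⁰Ar: Σm = 18(1.0078) + 22(1.0086649) = 40.3310278 u; Δm = 0.3686278 u; E_B = 343.37 MeV; E_B/A = 8.584 MeV
¹¹B: Σm = 5(1.0078) + 6(1.0086649) = 11.0909894 u; Δm = 0.0816794 u; E_B = 76.084 MeV; E_B/A = 6.917 MeV
⁴⁰Ar has the higher binding energy per nucleon, so it is the more tightly bound nucleus.

⁴⁰Ar; 8.58 MeV/nucleon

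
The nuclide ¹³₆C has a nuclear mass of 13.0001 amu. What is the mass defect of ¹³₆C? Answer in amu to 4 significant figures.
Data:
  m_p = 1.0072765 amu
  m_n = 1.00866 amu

0.1042 amu

Z = 6, so N = A − Z = 13 − 6 = 7.
Total constituent mass: 6 × 1.0072765 + 7 × 1.00866 = 13.1042790 amu
Δm = 13.1042790 − 13.0001 = 0.1041790 amu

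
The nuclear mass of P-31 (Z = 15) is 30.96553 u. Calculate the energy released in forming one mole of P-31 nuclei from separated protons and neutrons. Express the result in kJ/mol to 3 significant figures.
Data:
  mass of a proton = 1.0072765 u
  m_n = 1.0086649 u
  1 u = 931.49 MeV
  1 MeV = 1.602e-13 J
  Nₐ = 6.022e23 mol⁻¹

2.54e+10 kJ/mol

Total constituent mass: 15 × 1.0072765 + 16 × 1.0086649 = 31.2477859 u
The mass defect is 31.2477859 − 30.96553 = 0.2822559 u.
E_B = 0.2822559 × 931.49 = 262.919 MeV
Per nucleus in joules: 262.919 MeV × 1.602e-13 J/MeV = 4.2120e-11 J
Per mole: 4.2120e-11 J × 6.022e23 mol⁻¹ = 2.5365e+13 J/mol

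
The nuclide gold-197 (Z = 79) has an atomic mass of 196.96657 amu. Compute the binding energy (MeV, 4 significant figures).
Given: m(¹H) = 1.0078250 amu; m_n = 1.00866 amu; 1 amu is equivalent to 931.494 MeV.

1559 MeV

Σm = 79·m(¹H) + 118·m_n = 79.6181750 + 119.02188 = 198.6400550 amu
Δm = 198.6400550 − 196.96657 = 1.6734850 amu
Converting to energy: 1.6734850 amu × 931.494 MeV/amu = 1558.84 MeV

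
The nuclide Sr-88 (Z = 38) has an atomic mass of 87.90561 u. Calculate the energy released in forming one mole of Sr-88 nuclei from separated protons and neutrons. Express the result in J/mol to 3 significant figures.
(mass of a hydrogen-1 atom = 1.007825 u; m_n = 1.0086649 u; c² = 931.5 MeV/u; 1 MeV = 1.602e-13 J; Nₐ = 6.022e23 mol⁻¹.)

7.41e+13 J/mol

Z = 38, so N = A − Z = 88 − 38 = 50.
Total constituent mass: 38 × 1.007825 + 50 × 1.0086649 = 88.7305950 u
The mass defect is 88.7305950 − 87.90561 = 0.8249850 u.
Binding energy = Δm·c² = 0.8249850 × 931.5 MeV/u = 768.474 MeV
Per nucleus in joules: 768.474 MeV × 1.602e-13 J/MeV = 1.2311e-10 J
Per mole: 1.2311e-10 J × 6.022e23 mol⁻¹ = 7.4137e+13 J/mol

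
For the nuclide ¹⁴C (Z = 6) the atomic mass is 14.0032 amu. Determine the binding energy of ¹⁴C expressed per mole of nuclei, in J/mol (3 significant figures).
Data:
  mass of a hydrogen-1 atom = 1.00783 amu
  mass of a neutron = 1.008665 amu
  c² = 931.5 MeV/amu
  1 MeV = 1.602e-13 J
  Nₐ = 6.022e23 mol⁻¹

1.02e+13 J/mol

Mass of separated nucleons = 6(1.00783) + 8(1.008665) = 6.04698 + 8.069320 = 14.116300 amu
Mass defect Δm = 14.116300 − 14.0032 = 0.113100 amu
Converting to energy: 0.113100 amu × 931.5 MeV/amu = 105.353 MeV
Per nucleus in joules: 105.353 MeV × 1.602e-13 J/MeV = 1.6878e-11 J
Per mole: 1.6878e-11 J × 6.022e23 mol⁻¹ = 1.0164e+13 J/mol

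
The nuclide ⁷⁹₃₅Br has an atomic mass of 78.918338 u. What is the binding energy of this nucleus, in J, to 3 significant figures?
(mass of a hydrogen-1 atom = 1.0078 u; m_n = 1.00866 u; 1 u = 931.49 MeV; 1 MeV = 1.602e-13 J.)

1.10e-10 J

Total constituent mass: 35 × 1.0078 + 44 × 1.00866 = 79.65404 u
The mass defect is 79.65404 − 78.918338 = 0.735702 u.
Binding energy = Δm·c² = 0.735702 × 931.49 MeV/u = 685.299 MeV
In joules: 685.299 MeV × 1.602e-13 J/MeV = 1.0978e-10 J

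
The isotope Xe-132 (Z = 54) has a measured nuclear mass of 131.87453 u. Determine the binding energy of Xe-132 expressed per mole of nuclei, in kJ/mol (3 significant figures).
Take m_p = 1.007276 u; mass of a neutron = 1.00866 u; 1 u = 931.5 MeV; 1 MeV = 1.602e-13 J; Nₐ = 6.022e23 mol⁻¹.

Z = 54, so N = A − Z = 132 − 54 = 78.
Total constituent mass: 54 × 1.007276 + 78 × 1.00866 = 133.068384 u
The mass defect is 133.068384 − 131.87453 = 1.193854 u.
E_B = 1.193854 × 931.5 = 1112.08 MeV
Per nucleus in joules: 1112.08 MeV × 1.602e-13 J/MeV = 1.7816e-10 J
Per mole: 1.7816e-10 J × 6.022e23 mol⁻¹ = 1.0729e+14 J/mol

1.07e+11 kJ/mol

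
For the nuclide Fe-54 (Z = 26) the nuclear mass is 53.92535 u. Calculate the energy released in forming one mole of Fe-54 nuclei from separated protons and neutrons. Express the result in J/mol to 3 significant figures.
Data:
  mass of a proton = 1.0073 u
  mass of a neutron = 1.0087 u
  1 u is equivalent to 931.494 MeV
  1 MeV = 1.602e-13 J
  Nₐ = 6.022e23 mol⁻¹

4.57e+13 J/mol

Z = 26, so N = A − Z = 54 − 26 = 28.
Total constituent mass: 26 × 1.0073 + 28 × 1.0087 = 54.4334 u
The mass defect is 54.4334 − 53.92535 = 0.50805 u.
E_B = 0.50805 × 931.494 = 473.246 MeV
Per nucleus in joules: 473.246 MeV × 1.602e-13 J/MeV = 7.5814e-11 J
Per mole: 7.5814e-11 J × 6.022e23 mol⁻¹ = 4.5655e+13 J/mol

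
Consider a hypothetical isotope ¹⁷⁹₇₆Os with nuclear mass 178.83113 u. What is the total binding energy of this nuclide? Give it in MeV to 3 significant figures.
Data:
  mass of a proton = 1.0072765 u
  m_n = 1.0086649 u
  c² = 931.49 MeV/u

Total constituent mass: 76 × 1.0072765 + 103 × 1.0086649 = 180.4454987 u
The mass defect is 180.4454987 − 178.83113 = 1.6143687 u.
E_B = 1.6143687 × 931.49 = 1503.77 MeV

1500 MeV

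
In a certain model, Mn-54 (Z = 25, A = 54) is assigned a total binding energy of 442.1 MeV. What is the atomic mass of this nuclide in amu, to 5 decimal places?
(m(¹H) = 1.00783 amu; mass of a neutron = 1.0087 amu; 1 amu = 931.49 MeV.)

Mass defect = 442.1 MeV / (931.49 MeV/amu) = 0.4746159 amu
Constituent mass = 25(1.00783) + 29(1.0087) = 54.44805 amu
Atomic mass = 54.44805 − 0.4746159 = 53.9734341 amu ≈ 53.97343 amu (to 5 decimal places)

53.97343 amu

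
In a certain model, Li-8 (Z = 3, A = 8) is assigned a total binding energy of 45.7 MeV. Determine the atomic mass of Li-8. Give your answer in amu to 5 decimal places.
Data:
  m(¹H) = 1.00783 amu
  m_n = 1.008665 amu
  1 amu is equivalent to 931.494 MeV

8.01775 amu

Mass defect = 45.7 MeV / (931.494 MeV/amu) = 0.0490610 amu
Constituent mass = 3(1.00783) + 5(1.008665) = 8.066815 amu
Atomic mass = 8.066815 − 0.0490610 = 8.0177540 amu ≈ 8.01775 amu (to 5 decimal places)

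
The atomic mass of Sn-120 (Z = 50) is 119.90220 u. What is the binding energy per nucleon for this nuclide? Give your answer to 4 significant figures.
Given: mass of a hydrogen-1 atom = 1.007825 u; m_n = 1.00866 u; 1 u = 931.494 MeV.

With 50 protons and 70 neutrons (A = 120):
Σm = 50·m(¹H) + 70·m_n = 50.391250 + 70.60620 = 120.997450 u
The mass defect is 120.997450 − 119.90220 = 1.095250 u.
Binding energy = Δm·c² = 1.095250 × 931.494 MeV/u = 1020.22 MeV
Per nucleon: 1020.22 / 120 = 8.502 MeV

8.502 MeV/nucleon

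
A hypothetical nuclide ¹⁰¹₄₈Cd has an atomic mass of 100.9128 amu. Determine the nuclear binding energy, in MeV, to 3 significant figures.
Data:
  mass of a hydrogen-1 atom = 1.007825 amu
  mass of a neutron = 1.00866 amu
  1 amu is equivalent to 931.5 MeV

Mass of separated nucleons = 48(1.007825) + 53(1.00866) = 48.375600 + 53.45898 = 101.834580 amu
Mass defect Δm = 101.834580 − 100.9128 = 0.921780 amu
Converting to energy: 0.921780 amu × 931.5 MeV/amu = 858.638 MeV

859 MeV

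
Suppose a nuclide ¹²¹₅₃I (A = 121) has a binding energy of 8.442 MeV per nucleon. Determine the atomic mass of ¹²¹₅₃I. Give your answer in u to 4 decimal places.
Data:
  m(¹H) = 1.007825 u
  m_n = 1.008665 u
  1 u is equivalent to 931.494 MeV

Total binding energy = 121 × 8.442 = 1021.482 MeV
Mass defect = 1021.482 MeV / (931.494 MeV/u) = 1.096606 u
Constituent mass = 53(1.007825) + 68(1.008665) = 122.003945 u
Atomic mass = 122.003945 − 1.096606 = 120.907339 u ≈ 120.9073 u (to 4 decimal places)

120.9073 u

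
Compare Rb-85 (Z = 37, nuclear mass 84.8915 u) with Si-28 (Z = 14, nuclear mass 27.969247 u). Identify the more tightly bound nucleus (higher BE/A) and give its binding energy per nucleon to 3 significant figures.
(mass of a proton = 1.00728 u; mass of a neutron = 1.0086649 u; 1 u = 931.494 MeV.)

Rb-85: Σm = 37(1.00728) + 48(1.0086649) = 85.6852752 u; Δm = 0.7937752 u; E_B = 739.40 MeV; E_B/A = 8.699 MeV
Si-28: Σm = 14(1.00728) + 14(1.0086649) = 28.2232286 u; Δm = 0.2539816 u; E_B = 236.58 MeV; E_B/A = 8.449 MeV
Rb-85 has the higher binding energy per nucleon, so it is the more tightly bound nucleus.

Rb-85; 8.70 MeV/nucleon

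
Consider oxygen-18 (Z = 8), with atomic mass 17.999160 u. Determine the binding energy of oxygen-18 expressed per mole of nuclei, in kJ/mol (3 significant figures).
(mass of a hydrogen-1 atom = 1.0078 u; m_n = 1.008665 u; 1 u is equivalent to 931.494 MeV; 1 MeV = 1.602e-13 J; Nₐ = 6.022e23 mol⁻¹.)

The nucleus contains 8 protons and 18 − 8 = 10 neutrons.
Total constituent mass: 8 × 1.0078 + 10 × 1.008665 = 18.149050 u
The mass defect is 18.149050 − 17.999160 = 0.149890 u.
E_B = 0.149890 × 931.494 = 139.622 MeV
Per nucleus in joules: 139.622 MeV × 1.602e-13 J/MeV = 2.2367e-11 J
Per mole: 2.2367e-11 J × 6.022e23 mol⁻¹ = 1.3469e+13 J/mol

1.35e+10 kJ/mol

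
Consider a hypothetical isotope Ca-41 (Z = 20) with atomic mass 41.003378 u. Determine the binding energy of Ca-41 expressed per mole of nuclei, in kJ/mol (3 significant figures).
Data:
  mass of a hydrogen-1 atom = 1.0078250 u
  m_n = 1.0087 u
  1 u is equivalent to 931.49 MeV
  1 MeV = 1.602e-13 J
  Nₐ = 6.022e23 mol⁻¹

Total constituent mass: 20 × 1.0078250 + 21 × 1.0087 = 41.3392000 u
Δm = 41.3392000 − 41.003378 = 0.3358220 u
Binding energy = Δm·c² = 0.3358220 × 931.49 MeV/u = 312.815 MeV
Per nucleus in joules: 312.815 MeV × 1.602e-13 J/MeV = 5.0113e-11 J
Per mole: 5.0113e-11 J × 6.022e23 mol⁻¹ = 3.0178e+13 J/mol

3.02e+10 kJ/mol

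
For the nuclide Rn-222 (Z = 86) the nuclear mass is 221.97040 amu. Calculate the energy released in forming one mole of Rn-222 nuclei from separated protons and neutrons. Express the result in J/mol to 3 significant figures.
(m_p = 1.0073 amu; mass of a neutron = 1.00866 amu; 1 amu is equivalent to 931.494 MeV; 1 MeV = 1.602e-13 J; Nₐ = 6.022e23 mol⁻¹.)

1.65e+14 J/mol

Mass of separated nucleons = 86(1.0073) + 136(1.00866) = 86.6278 + 137.17776 = 223.80556 amu
The mass defect is 223.80556 − 221.97040 = 1.83516 amu.
Binding energy = Δm·c² = 1.83516 × 931.494 MeV/amu = 1709.44 MeV
Per nucleus in joules: 1709.44 MeV × 1.602e-13 J/MeV = 2.7385e-10 J
Per mole: 2.7385e-10 J × 6.022e23 mol⁻¹ = 1.6491e+14 J/mol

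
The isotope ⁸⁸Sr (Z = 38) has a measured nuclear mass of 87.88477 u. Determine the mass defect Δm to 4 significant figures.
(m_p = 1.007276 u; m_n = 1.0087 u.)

0.8267 u

With 38 protons and 50 neutrons (A = 88):
Mass of separated nucleons = 38(1.007276) + 50(1.0087) = 38.276488 + 50.4350 = 88.711488 u
The mass defect is 88.711488 − 87.88477 = 0.826718 u.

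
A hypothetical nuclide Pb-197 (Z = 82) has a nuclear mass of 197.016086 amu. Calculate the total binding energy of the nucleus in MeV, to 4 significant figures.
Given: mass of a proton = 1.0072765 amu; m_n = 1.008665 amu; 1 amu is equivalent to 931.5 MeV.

1469 MeV

With 82 protons and 115 neutrons (A = 197):
Σm = 82·m_p + 115·m_n = 82.5966730 + 115.996475 = 198.5931480 amu
Mass defect Δm = 198.5931480 − 197.016086 = 1.5770620 amu
Converting to energy: 1.5770620 amu × 931.5 MeV/amu = 1469.03 MeV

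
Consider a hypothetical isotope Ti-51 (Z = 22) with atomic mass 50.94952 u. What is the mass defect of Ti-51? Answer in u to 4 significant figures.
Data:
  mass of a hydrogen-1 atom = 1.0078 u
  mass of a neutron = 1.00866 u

0.4732 u

Z = 22, so N = A − Z = 51 − 22 = 29.
Mass of separated nucleons = 22(1.0078) + 29(1.00866) = 22.1716 + 29.25114 = 51.42274 u
Mass defect Δm = 51.42274 − 50.94952 = 0.47322 u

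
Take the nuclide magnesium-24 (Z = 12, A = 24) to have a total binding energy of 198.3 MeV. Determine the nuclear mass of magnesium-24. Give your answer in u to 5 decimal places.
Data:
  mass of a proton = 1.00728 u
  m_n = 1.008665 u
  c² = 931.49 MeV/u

23.97846 u

Mass defect = 198.3 MeV / (931.49 MeV/u) = 0.2128847 u
Constituent mass = 12(1.00728) + 12(1.008665) = 24.191340 u
Nuclear mass = 24.191340 − 0.2128847 = 23.9784553 u ≈ 23.97846 u (to 5 decimal places)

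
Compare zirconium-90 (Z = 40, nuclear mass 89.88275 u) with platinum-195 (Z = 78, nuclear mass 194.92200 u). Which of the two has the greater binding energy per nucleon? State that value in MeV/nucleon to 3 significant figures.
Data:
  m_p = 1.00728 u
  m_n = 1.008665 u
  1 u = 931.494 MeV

zirconium-90: Σm = 40(1.00728) + 50(1.008665) = 90.724450 u; Δm = 0.841700 u; E_B = 784.04 MeV; E_B/A = 8.712 MeV
platinum-195: Σm = 78(1.00728) + 117(1.008665) = 196.581645 u; Δm = 1.659645 u; E_B = 1545.9 MeV; E_B/A = 7.928 MeV
zirconium-90 has the higher binding energy per nucleon, so it is the more tightly bound nucleus.

zirconium-90; 8.71 MeV/nucleon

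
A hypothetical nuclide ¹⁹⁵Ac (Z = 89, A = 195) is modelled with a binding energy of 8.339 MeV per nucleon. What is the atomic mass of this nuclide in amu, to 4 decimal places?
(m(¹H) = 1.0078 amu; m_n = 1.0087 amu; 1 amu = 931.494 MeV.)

194.8707 amu

Total binding energy = 195 × 8.339 = 1626.105 MeV
Mass defect = 1626.105 MeV / (931.494 MeV/amu) = 1.745696 amu
Constituent mass = 89(1.0078) + 106(1.0087) = 196.6164 amu
Atomic mass = 196.6164 − 1.745696 = 194.870704 amu ≈ 194.8707 amu (to 4 decimal places)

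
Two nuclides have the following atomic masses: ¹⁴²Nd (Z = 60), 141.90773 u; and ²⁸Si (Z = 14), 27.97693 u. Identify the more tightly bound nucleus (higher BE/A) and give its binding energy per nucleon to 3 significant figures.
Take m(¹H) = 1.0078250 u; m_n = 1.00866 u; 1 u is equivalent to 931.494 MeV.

¹⁴²Nd: Σm = 60(1.0078250) + 82(1.00866) = 143.1796200 u; Δm = 1.2718900 u; E_B = 1184.76 MeV; E_B/A = 8.343 MeV
²⁸Si: Σm = 14(1.0078250) + 14(1.00866) = 28.2307900 u; Δm = 0.2538600 u; E_B = 236.47 MeV; E_B/A = 8.445 MeV
²⁸Si has the higher binding energy per nucleon, so it is the more tightly bound nucleus.

²⁸Si; 8.45 MeV/nucleon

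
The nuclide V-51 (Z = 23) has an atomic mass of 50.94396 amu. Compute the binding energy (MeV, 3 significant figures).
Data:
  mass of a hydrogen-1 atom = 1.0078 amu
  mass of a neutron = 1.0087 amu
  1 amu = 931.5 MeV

446 MeV

Total constituent mass: 23 × 1.0078 + 28 × 1.0087 = 51.4230 amu
Δm = 51.4230 − 50.94396 = 0.47904 amu
Converting to energy: 0.47904 amu × 931.5 MeV/amu = 446.226 MeV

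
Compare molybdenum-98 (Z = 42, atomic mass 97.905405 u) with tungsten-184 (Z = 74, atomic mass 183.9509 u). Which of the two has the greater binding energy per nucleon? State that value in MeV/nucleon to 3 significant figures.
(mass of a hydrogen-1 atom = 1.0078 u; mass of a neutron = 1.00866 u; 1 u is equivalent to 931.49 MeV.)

molybdenum-98: Σm = 42(1.0078) + 56(1.00866) = 98.81256 u; Δm = 0.907155 u; E_B = 845.01 MeV; E_B/A = 8.623 MeV
tungsten-184: Σm = 74(1.0078) + 110(1.00866) = 185.52980 u; Δm = 1.57890 u; E_B = 1470.7 MeV; E_B/A = 7.993 MeV
molybdenum-98 has the higher binding energy per nucleon, so it is the more tightly bound nucleus.

molybdenum-98; 8.62 MeV/nucleon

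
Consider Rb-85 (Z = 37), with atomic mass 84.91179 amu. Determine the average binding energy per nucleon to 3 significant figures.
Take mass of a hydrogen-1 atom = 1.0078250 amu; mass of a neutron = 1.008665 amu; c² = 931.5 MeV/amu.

Σm = 37·m(¹H) + 48·m_n = 37.2895250 + 48.415920 = 85.7054450 amu
Δm = 85.7054450 − 84.91179 = 0.7936550 amu
E_B = 0.7936550 × 931.5 = 739.290 MeV
BE/A = 739.290 MeV / 85 = 8.698 MeV/nucleon

8.70 MeV/nucleon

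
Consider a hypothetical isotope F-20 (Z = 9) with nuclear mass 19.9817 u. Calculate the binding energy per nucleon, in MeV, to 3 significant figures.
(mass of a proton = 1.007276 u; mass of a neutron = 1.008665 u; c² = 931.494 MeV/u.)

8.34 MeV/nucleon

Z = 9, so N = A − Z = 20 − 9 = 11.
Mass of separated nucleons = 9(1.007276) + 11(1.008665) = 9.065484 + 11.095315 = 20.160799 u
The mass defect is 20.160799 − 19.9817 = 0.179099 u.
Converting to energy: 0.179099 u × 931.494 MeV/u = 166.8296 MeV
Dividing by A = 20 gives 8.341 MeV per nucleon.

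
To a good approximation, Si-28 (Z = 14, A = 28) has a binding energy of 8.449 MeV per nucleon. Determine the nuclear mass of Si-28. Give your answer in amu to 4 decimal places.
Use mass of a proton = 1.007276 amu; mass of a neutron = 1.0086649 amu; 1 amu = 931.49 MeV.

27.9692 amu

Total binding energy = 28 × 8.449 = 236.572 MeV
Mass defect = 236.572 MeV / (931.49 MeV/amu) = 0.253972 amu
Constituent mass = 14(1.007276) + 14(1.0086649) = 28.2231726 amu
Nuclear mass = 28.2231726 − 0.253972 = 27.9692006 amu ≈ 27.9692 amu (to 4 decimal places)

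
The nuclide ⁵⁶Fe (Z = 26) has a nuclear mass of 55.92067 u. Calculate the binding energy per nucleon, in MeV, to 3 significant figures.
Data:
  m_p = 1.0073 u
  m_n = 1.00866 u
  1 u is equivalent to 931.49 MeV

8.80 MeV/nucleon

Σm = 26·m_p + 30·m_n = 26.1898 + 30.25980 = 56.44960 u
Δm = 56.44960 − 55.92067 = 0.52893 u
E_B = 0.52893 × 931.49 = 492.693 MeV
Dividing by A = 56 gives 8.798 MeV per nucleon.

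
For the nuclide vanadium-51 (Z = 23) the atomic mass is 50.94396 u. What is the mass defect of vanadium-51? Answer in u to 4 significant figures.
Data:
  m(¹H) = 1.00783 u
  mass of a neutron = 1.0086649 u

Z = 23, so N = A − Z = 51 − 23 = 28.
Mass of separated nucleons = 23(1.00783) + 28(1.0086649) = 23.18009 + 28.2426172 = 51.4227072 u
Mass defect Δm = 51.4227072 − 50.94396 = 0.4787472 u

0.4787 u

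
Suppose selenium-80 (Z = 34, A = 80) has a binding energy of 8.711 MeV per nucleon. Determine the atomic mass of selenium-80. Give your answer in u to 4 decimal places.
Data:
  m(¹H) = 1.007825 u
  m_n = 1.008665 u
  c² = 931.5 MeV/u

79.9165 u

Total binding energy = 80 × 8.711 = 696.880 MeV
Mass defect = 696.880 MeV / (931.5 MeV/u) = 0.748127 u
Constituent mass = 34(1.007825) + 46(1.008665) = 80.664640 u
Atomic mass = 80.664640 − 0.748127 = 79.916513 u ≈ 79.9165 u (to 4 decimal places)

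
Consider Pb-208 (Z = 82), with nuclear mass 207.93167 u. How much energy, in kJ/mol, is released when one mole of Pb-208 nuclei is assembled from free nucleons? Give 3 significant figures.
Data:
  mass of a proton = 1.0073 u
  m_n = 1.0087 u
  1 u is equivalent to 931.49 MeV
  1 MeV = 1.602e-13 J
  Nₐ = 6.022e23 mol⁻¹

1.58e+11 kJ/mol

The nucleus contains 82 protons and 208 − 82 = 126 neutrons.
Total constituent mass: 82 × 1.0073 + 126 × 1.0087 = 209.6948 u
Mass defect Δm = 209.6948 − 207.93167 = 1.76313 u
Binding energy = Δm·c² = 1.76313 × 931.49 MeV/u = 1642.34 MeV
Per nucleus in joules: 1642.34 MeV × 1.602e-13 J/MeV = 2.6310e-10 J
Per mole: 2.6310e-10 J × 6.022e23 mol⁻¹ = 1.5844e+14 J/mol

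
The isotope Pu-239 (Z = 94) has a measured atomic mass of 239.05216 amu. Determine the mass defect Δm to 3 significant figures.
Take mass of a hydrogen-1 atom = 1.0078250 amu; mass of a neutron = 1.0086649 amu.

With 94 protons and 145 neutrons (A = 239):
Σm = 94·m(¹H) + 145·m_n = 94.7355500 + 146.2564105 = 240.9919605 amu
The mass defect is 240.9919605 − 239.05216 = 1.9398005 amu.

1.94 amu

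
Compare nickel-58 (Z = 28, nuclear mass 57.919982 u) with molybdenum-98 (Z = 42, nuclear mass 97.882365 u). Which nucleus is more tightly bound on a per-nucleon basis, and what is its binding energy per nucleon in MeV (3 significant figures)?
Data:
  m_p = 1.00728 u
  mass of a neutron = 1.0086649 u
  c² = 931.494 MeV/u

nickel-58: Σm = 28(1.00728) + 30(1.0086649) = 58.4637870 u; Δm = 0.5438050 u; E_B = 506.55 MeV; E_B/A = 8.734 MeV
molybdenum-98: Σm = 42(1.00728) + 56(1.0086649) = 98.7909944 u; Δm = 0.9086294 u; E_B = 846.38 MeV; E_B/A = 8.637 MeV
nickel-58 has the higher binding energy per nucleon, so it is the more tightly bound nucleus.

nickel-58; 8.73 MeV/nucleon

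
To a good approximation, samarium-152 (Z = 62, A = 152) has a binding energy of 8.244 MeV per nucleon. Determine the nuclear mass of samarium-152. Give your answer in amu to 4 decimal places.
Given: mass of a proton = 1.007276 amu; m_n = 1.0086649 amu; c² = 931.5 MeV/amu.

Total binding energy = 152 × 8.244 = 1253.088 MeV
Mass defect = 1253.088 MeV / (931.5 MeV/amu) = 1.345237 amu
Constituent mass = 62(1.007276) + 90(1.0086649) = 153.2309530 amu
Nuclear mass = 153.2309530 − 1.345237 = 151.8857160 amu ≈ 151.8857 amu (to 4 decimal places)

151.8857 amu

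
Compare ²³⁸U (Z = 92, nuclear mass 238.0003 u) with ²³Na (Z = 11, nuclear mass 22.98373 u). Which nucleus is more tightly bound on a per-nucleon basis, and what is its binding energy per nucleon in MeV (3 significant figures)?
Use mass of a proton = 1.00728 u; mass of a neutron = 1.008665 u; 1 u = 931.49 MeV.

²³⁸U: Σm = 92(1.00728) + 146(1.008665) = 239.934850 u; Δm = 1.934550 u; E_B = 1802.0 MeV; E_B/A = 7.571 MeV
²³Na: Σm = 11(1.00728) + 12(1.008665) = 23.184060 u; Δm = 0.200330 u; E_B = 186.61 MeV; E_B/A = 8.113 MeV
²³Na has the higher binding energy per nucleon, so it is the more tightly bound nucleus.

²³Na; 8.11 MeV/nucleon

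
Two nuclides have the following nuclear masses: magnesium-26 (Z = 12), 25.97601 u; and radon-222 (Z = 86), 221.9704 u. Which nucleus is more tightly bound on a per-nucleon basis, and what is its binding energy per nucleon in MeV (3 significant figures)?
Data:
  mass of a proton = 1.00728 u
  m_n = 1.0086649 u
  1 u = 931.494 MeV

magnesium-26; 8.34 MeV/nucleon

magnesium-26: Σm = 12(1.00728) + 14(1.0086649) = 26.2086686 u; Δm = 0.2326586 u; E_B = 216.72 MeV; E_B/A = 8.335 MeV
radon-222: Σm = 86(1.00728) + 136(1.0086649) = 223.8045064 u; Δm = 1.8341064 u; E_B = 1708.5 MeV; E_B/A = 7.696 MeV
magnesium-26 has the higher binding energy per nucleon, so it is the more tightly bound nucleus.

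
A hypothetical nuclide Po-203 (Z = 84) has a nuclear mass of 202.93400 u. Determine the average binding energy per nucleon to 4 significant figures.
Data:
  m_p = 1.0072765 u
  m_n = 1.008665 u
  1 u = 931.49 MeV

7.839 MeV/nucleon

The nucleus contains 84 protons and 203 − 84 = 119 neutrons.
Mass of separated nucleons = 84(1.0072765) + 119(1.008665) = 84.6112260 + 120.031135 = 204.6423610 u
The mass defect is 204.6423610 − 202.93400 = 1.7083610 u.
Converting to energy: 1.7083610 u × 931.49 MeV/u = 1591.32 MeV
BE/A = 1591.32 MeV / 203 = 7.839 MeV/nucleon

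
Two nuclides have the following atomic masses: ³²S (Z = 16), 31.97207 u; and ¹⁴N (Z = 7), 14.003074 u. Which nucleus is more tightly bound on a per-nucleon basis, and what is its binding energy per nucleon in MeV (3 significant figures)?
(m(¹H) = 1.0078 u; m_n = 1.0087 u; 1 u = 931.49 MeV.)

³²S; 8.50 MeV/nucleon

³²S: Σm = 16(1.0078) + 16(1.0087) = 32.2640 u; Δm = 0.29193 u; E_B = 271.93 MeV; E_B/A = 8.498 MeV
¹⁴N: Σm = 7(1.0078) + 7(1.0087) = 14.1155 u; Δm = 0.112426 u; E_B = 104.72 MeV; E_B/A = 7.480 MeV
³²S has the higher binding energy per nucleon, so it is the more tightly bound nucleus.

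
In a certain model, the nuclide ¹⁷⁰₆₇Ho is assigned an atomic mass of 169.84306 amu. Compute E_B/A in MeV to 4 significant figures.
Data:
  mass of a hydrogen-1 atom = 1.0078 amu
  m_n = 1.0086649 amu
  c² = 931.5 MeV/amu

With 67 protons and 103 neutrons (A = 170):
Σm = 67·m(¹H) + 103·m_n = 67.5226 + 103.8924847 = 171.4150847 amu
Mass defect Δm = 171.4150847 − 169.84306 = 1.5720247 amu
Binding energy = Δm·c² = 1.5720247 × 931.5 MeV/amu = 1464.34 MeV
BE/A = 1464.34 MeV / 170 = 8.614 MeV/nucleon

8.614 MeV/nucleon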